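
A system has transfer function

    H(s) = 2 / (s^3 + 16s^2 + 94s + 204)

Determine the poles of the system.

s = -5 ± 3j, -6

The poles are the roots of the denominator s^3 + 16s^2 + 94s + 204 = 0.
Trying s = -6: the polynomial evaluates to 0, so (s + 6) is a factor.
Dividing out leaves s^2 + 10s + 34 = 0.
The quadratic formula then gives s = -5 ± 3j.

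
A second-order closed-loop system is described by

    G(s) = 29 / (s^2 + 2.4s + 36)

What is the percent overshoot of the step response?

Comparing s^2 + 2.4s + 36 to s^2 + 2ζωₙs + ωₙ²: ωₙ = 6 rad/s and ζ = 2.4/(2·6) = 0.2.
%OS = 100·exp(−πζ/√(1−ζ²)) = 100·exp(−π·0.2/√(1−0.2²)) ≈ 52.7%.

%OS ≈ 52.7%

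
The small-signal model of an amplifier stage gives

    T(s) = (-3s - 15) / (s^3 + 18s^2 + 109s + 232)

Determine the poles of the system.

s = -5 + 2j, -5 - 2j, -8

The poles are the roots of the denominator s^3 + 18s^2 + 109s + 232 = 0.
Trying s = -8: the polynomial evaluates to 0, so (s + 8) is a factor.
Dividing out leaves s^2 + 10s + 29 = 0.
The quadratic formula then gives s = -5 ± 2j.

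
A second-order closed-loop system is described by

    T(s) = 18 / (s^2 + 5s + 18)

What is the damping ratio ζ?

ζ ≈ 0.5893

Compare the denominator to the standard form s^2 + 2ζωₙs + ωₙ².
ωₙ² = 18, so ωₙ = √18 ≈ 4.243 rad/s.
2ζωₙ = 5, so ζ = 5/(2·√18) ≈ 0.5893.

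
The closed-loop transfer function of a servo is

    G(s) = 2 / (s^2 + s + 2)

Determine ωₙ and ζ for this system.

ωₙ ≈ 1.414 rad/s, ζ ≈ 0.3536

Compare the denominator to the standard form s^2 + 2ζωₙs + ωₙ².
ωₙ² = 2, so ωₙ = √2 ≈ 1.414 rad/s.
2ζωₙ = 1, so ζ = 1/(2·√2) ≈ 0.3536.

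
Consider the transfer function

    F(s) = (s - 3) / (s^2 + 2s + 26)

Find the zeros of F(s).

s = 3

Set the numerator to zero: s - 3 = 0.
So s = 3.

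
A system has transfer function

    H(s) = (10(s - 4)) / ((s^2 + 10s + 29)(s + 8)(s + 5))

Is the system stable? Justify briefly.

stable

The poles can be read from the denominator factors: s = -5 ± 2j, -8, -5.
Since all poles lie strictly in the left half-plane, the system is stable.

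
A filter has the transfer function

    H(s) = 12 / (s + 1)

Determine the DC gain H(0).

Set s = 0: H(0) = (12) / (1) = 12.

H(0) = 12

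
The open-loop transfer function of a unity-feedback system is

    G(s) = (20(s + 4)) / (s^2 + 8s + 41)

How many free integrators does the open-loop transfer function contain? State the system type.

The denominator has no factor of s at the origin — no free integrator — so this is a Type 0 system.

Type 0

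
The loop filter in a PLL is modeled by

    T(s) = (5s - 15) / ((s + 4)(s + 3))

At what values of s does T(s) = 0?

Set the numerator to zero: 5s - 15 = 0, i.e. 5·(s - 3) = 0.
So s = 3.

s = 3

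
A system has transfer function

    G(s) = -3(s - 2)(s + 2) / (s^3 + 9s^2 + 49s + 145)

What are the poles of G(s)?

The poles are the roots of the denominator s^3 + 9s^2 + 49s + 145 = 0.
Trying s = -5: the polynomial evaluates to 0, so (s + 5) is a factor.
Dividing out leaves s^2 + 4s + 29 = 0.
The quadratic formula then gives s = -2 ± 5j.

s = -2 + 5j, -2 - 5j, -5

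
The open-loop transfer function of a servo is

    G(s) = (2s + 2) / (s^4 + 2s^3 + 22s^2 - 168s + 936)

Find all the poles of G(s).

The poles are the roots of the denominator s^4 + 2s^3 + 22s^2 - 168s + 936 = 0.
No real roots exist; factor into two real quadratics: (s^2 + 8s + 52)(s^2 - 6s + 18) = 0.
Each quadratic gives a conjugate pair via the quadratic formula.

s = -4 ± 6j, 3 ± 3j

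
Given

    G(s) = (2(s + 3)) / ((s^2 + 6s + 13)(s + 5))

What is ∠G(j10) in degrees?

At s = j10: numerator = 6 + j20, denominator = -1035 - j570.
∠G = ∠num − ∠den = 73.301° − (-151.16°) = 224.5°, which wraps to -135.5°.

∠G(j10) ≈ -135.5°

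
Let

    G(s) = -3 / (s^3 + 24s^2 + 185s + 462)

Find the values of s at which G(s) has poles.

The poles are the roots of the denominator s^3 + 24s^2 + 185s + 462 = 0.
Trying s = -11: the polynomial evaluates to 0, so (s + 11) is a factor.
Dividing out leaves s^2 + 13s + 42 = 0.
Factoring the quadratic: (s + 7)(s + 6) = 0.

s = -11, -7, -6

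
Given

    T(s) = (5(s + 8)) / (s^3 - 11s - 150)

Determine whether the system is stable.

The denominator s^3 - 11s - 150 factors as (s^2 + 6s + 25)(s - 6), giving poles at s = -3 ± 4j, 6.
Since the pole(s) at s = 6 lie in the right half-plane, the system is unstable.

unstable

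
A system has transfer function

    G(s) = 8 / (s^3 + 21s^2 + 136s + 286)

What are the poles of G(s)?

The poles are the roots of the denominator s^3 + 21s^2 + 136s + 286 = 0.
Trying s = -11: the polynomial evaluates to 0, so (s + 11) is a factor.
Dividing out leaves s^2 + 10s + 26 = 0.
The quadratic formula then gives s = -5 ± 1j.

s = -5 ± j, -11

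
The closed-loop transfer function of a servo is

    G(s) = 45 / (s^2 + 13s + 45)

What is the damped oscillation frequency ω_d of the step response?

ω_d ≈ 1.658 rad/s

Comparing s^2 + 13s + 45 to s^2 + 2ζωₙs + ωₙ²: ωₙ = √45 ≈ 6.708 rad/s and ζ = 13/(2·√45) ≈ 0.9690.
ζωₙ = 13/2 = 6.5, so ω_d = ωₙ√(1−ζ²) = √(ωₙ² − (ζωₙ)²) = √(45 − 6.5²) = √2.75 ≈ 1.658 rad/s.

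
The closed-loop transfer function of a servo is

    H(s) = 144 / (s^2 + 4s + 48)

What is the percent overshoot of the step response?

%OS ≈ 38.8%

Comparing s^2 + 4s + 48 to s^2 + 2ζωₙs + ωₙ²: ωₙ = √48 ≈ 6.928 rad/s and ζ = 4/(2·√48) ≈ 0.2887.
%OS = 100·exp(−πζ/√(1−ζ²)) = 100·exp(−π·0.2887/√(1−0.2887²)) ≈ 38.8%.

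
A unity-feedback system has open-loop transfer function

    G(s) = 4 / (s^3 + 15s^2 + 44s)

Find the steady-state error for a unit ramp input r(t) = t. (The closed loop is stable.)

e_ss = 11

G(s) has one pole at the origin.
This is a Type 1 system. Kv = lim_{s→0} s·G(s) = 4/44 = 1/11.
e_ss = 1/Kv = 1/(1/11) = 11.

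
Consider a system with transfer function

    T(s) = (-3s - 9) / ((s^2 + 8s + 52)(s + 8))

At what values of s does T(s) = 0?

s = -3

Set the numerator to zero: -3s - 9 = 0, i.e. -3·(s + 3) = 0.
So s = -3.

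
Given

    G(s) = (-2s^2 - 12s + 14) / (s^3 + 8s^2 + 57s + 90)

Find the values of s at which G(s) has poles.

The poles are the roots of the denominator s^3 + 8s^2 + 57s + 90 = 0.
Trying s = -2: the polynomial evaluates to 0, so (s + 2) is a factor.
Dividing out leaves s^2 + 6s + 45 = 0.
The quadratic formula then gives s = -3 ± 6j.

s = -3 ± 6j, -2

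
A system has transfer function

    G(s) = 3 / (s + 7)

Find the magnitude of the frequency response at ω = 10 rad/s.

Substitute s = j10: numerator = 3, denominator = 7 + j10.
|G(j10)| = |3| / |7 + j10| = 3 / 12.207 ≈ 0.2458.

|G(j10)| ≈ 0.2458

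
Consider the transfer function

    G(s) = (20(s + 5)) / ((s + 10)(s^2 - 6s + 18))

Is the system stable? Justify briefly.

The poles can be read from the denominator factors: s = -10, 3 ± 3j.
Since the pole(s) at s = 3 + 3j, 3 - 3j lie in the right half-plane, the system is unstable.

unstable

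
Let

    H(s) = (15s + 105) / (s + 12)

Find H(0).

H(0) = 35/4 ≈ 8.750

Set s = 0: H(0) = (105) / (12) = 35/4.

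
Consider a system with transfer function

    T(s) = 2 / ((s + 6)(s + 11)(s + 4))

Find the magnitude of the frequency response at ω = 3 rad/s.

|T(j3)| ≈ 0.005230

Substitute s = j3: numerator = 2, denominator = 75 + j375.
|T(j3)| = |2| / |75 + j375| = 2 / 382.43 ≈ 0.005230.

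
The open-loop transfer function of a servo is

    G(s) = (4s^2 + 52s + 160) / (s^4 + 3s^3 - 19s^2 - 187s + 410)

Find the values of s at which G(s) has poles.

s = -5 + 4j, -5 - 4j, 5, 2

The poles are the roots of the denominator s^4 + 3s^3 - 19s^2 - 187s + 410 = 0.
Trying s = 5: the polynomial evaluates to 0, so (s - 5) is a factor.
Dividing out leaves s^3 + 8s^2 + 21s - 82 = 0.
This factors further as (s^2 + 10s + 41)(s - 2) = 0.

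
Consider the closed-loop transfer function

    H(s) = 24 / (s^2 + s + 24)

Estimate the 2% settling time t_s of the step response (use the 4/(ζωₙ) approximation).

Comparing s^2 + s + 24 to s^2 + 2ζωₙs + ωₙ²: ωₙ = √24 ≈ 4.899 rad/s and ζ = 1/(2·√24) ≈ 0.1021.
ζωₙ = 1/2 = 0.5, so t_s ≈ 4/(ζωₙ) = 4/0.5 = 8 s.

t_s ≈ 8 s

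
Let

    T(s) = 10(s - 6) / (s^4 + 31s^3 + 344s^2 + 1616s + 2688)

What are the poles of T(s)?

The poles are the roots of the denominator s^4 + 31s^3 + 344s^2 + 1616s + 2688 = 0.
Trying s = -8: the polynomial evaluates to 0, so (s + 8) is a factor.
Dividing out leaves s^3 + 23s^2 + 160s + 336 = 0.
This factors further as (s + 4)(s + 12)(s + 7) = 0.

s = -8, -4, -12, -7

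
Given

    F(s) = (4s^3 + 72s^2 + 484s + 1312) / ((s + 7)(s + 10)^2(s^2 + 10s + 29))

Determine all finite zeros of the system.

s = -5 ± 4j, -8

Set the numerator to zero: 4s^3 + 72s^2 + 484s + 1312 = 0, i.e. 4·(s^3 + 18s^2 + 121s + 328) = 0.
Factoring: (s^2 + 10s + 41)(s + 8) = 0.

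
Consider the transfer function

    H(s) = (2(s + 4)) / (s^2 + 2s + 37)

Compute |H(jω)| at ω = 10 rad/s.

Substitute s = j10: numerator = 8 + j20, denominator = -63 + j20.
|H(j10)| = |8 + j20| / |-63 + j20| = 21.541 / 66.098 ≈ 0.3259.

|H(j10)| ≈ 0.3259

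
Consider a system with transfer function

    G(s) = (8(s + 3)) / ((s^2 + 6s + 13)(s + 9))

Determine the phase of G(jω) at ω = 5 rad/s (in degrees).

At s = j5: numerator = 24 + j40, denominator = -258 + j210.
∠G = ∠num − ∠den = 59.036° − (140.86°) = -81.82°.

∠G(j5) ≈ -81.82°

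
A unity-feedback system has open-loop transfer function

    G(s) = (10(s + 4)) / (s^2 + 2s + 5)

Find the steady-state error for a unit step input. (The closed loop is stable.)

e_ss = 0.1111

G(s) has no poles at the origin.
This is a Type 0 system. Kp = lim_{s→0} G(s) = 40/5 = 8.
e_ss = 1/(1 + Kp) = 1/(1 + 8) = 1/9 ≈ 0.1111.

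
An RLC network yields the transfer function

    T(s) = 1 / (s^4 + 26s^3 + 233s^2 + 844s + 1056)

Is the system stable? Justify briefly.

The denominator s^4 + 26s^3 + 233s^2 + 844s + 1056 factors as (s + 11)(s + 8)(s + 4)(s + 3), giving poles at s = -11, -8, -4, -3.
Since all poles lie strictly in the left half-plane, the system is stable.

stable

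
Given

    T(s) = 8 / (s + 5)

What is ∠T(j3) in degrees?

∠T(j3) ≈ -30.96°

At s = j3: numerator = 8, denominator = 5 + j3.
∠T = ∠num − ∠den = 0° − (30.964°) = -30.96°.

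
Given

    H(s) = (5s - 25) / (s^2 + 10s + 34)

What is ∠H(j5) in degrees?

∠H(j5) ≈ 55.20°

At s = j5: numerator = -25 + j25, denominator = 9 + j50.
∠H = ∠num − ∠den = 135° − (79.796°) = 55.20°.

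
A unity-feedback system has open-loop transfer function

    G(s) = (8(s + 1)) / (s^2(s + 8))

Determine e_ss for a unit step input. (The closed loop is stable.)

e_ss = 0

G(s) has 2 poles at the origin.
This is a Type 2 system; for a step input the steady-state error is zero.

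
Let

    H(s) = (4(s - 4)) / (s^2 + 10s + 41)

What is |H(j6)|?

Substitute s = j6: numerator = -16 + j24, denominator = 5 + j60.
|H(j6)| = |-16 + j24| / |5 + j60| = 28.844 / 60.208 ≈ 0.4791.

|H(j6)| ≈ 0.4791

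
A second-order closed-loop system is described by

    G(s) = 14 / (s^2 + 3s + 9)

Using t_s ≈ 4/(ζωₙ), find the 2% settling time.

t_s ≈ 2.667 s

Comparing s^2 + 3s + 9 to s^2 + 2ζωₙs + ωₙ²: ωₙ = 3 rad/s and ζ = 3/(2·3) = 0.5.
ζωₙ = 3/2 = 1.5, so t_s ≈ 4/(ζωₙ) = 4/1.5 ≈ 2.667 s.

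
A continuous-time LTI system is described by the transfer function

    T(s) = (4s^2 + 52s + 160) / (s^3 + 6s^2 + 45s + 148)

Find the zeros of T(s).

s = -8, -5

Set the numerator to zero: 4s^2 + 52s + 160 = 0, i.e. 4·(s^2 + 13s + 40) = 0.
Factoring: (s + 8)(s + 5) = 0.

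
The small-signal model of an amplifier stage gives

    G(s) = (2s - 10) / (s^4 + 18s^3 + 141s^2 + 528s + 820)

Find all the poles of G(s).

s = -5 + 4j, -5 - 4j, -4 + 2j, -4 - 2j

The poles are the roots of the denominator s^4 + 18s^3 + 141s^2 + 528s + 820 = 0.
No real roots exist; factor into two real quadratics: (s^2 + 10s + 41)(s^2 + 8s + 20) = 0.
Each quadratic gives a conjugate pair via the quadratic formula.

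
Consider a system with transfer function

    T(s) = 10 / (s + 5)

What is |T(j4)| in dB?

|T(j4)|_dB ≈ 3.87 dB

Substitute s = j4: numerator = 10, denominator = 5 + j4.
|T(j4)| = |10| / |5 + j4| = 10 / 6.4031 ≈ 1.562.
In decibels: 20·log₁₀(1.562) ≈ 3.87 dB.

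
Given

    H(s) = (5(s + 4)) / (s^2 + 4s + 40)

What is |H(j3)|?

|H(j3)| ≈ 0.7521

Substitute s = j3: numerator = 20 + j15, denominator = 31 + j12.
|H(j3)| = |20 + j15| / |31 + j12| = 25 / 33.242 ≈ 0.7521.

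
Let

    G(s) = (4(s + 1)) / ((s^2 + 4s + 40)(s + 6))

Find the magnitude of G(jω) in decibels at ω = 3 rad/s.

Substitute s = j3: numerator = 4 + j12, denominator = 150 + j165.
|G(j3)| = |4 + j12| / |150 + j165| = 12.649 / 222.99 ≈ 0.05672.
In decibels: 20·log₁₀(0.05672) ≈ -24.9 dB.

|G(j3)|_dB ≈ -24.9 dB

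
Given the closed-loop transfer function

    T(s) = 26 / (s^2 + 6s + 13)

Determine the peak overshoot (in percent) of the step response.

%OS ≈ 0.898%

Comparing s^2 + 6s + 13 to s^2 + 2ζωₙs + ωₙ²: ωₙ = √13 ≈ 3.606 rad/s and ζ = 6/(2·√13) ≈ 0.8321.
%OS = 100·exp(−πζ/√(1−ζ²)) = 100·exp(−π·0.8321/√(1−0.8321²)) ≈ 0.898%.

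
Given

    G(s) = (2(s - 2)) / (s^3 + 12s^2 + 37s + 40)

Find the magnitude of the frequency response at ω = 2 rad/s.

Substitute s = j2: numerator = -4 + j4, denominator = -8 + j66.
|G(j2)| = |-4 + j4| / |-8 + j66| = 5.6569 / 66.483 ≈ 0.08509.

|G(j2)| ≈ 0.08509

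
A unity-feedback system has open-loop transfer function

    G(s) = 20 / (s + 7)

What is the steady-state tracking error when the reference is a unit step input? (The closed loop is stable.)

G(s) has no poles at the origin.
This is a Type 0 system. Kp = lim_{s→0} G(s) = 20/7.
e_ss = 1/(1 + Kp) = 1/(1 + 20/7) = 7/27 ≈ 0.2593.

e_ss = 0.2593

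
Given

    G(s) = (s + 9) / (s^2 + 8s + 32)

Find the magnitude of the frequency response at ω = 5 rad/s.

|G(j5)| ≈ 0.2535

Substitute s = j5: numerator = 9 + j5, denominator = 7 + j40.
|G(j5)| = |9 + j5| / |7 + j40| = 10.296 / 40.608 ≈ 0.2535.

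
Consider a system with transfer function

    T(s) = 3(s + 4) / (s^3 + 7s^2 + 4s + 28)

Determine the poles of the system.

s = 2j, -2j, -7

The poles are the roots of the denominator s^3 + 7s^2 + 4s + 28 = 0.
Trying s = -7: the polynomial evaluates to 0, so (s + 7) is a factor.
Dividing out leaves s^2 + 4 = 0.
The quadratic formula then gives s = 0 ± 2j.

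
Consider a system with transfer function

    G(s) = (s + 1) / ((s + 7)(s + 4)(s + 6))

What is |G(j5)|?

|G(j5)| ≈ 0.01185

Substitute s = j5: numerator = 1 + j5, denominator = -257 + j345.
|G(j5)| = |1 + j5| / |-257 + j345| = 5.0990 / 430.20 ≈ 0.01185.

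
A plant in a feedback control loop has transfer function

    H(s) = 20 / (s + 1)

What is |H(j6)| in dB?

|H(j6)|_dB ≈ 10.3 dB

Substitute s = j6: numerator = 20, denominator = 1 + j6.
|H(j6)| = |20| / |1 + j6| = 20 / 6.0828 ≈ 3.288.
In decibels: 20·log₁₀(3.288) ≈ 10.3 dB.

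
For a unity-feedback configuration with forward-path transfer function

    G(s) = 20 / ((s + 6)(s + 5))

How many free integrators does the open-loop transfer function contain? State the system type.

Type 0

The denominator has no factor of s at the origin — no free integrator — so this is a Type 0 system.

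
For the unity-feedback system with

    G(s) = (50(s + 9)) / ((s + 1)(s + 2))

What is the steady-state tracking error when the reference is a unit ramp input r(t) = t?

G(s) has no poles at the origin.
This is a Type 0 system; Kv = lim_{s→0} s·G(s) = 0, so the steady-state error for a ramp input is infinite.

e_ss = ∞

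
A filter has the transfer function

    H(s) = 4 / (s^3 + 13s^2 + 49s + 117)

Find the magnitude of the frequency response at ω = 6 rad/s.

|H(j6)| ≈ 0.01112

Substitute s = j6: numerator = 4, denominator = -351 + j78.
|H(j6)| = |4| / |-351 + j78| = 4 / 359.56 ≈ 0.01112.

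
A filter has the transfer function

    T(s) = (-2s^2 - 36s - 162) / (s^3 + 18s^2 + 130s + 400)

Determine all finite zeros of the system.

s = -9, -9

Set the numerator to zero: -2s^2 - 36s - 162 = 0, i.e. -2·(s^2 + 18s + 81) = 0.
Factoring: (s + 9)^2 = 0.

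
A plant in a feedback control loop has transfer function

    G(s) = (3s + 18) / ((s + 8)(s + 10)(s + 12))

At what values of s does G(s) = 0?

s = -6

Set the numerator to zero: 3s + 18 = 0, i.e. 3·(s + 6) = 0.
So s = -6.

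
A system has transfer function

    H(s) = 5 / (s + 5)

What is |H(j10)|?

|H(j10)| ≈ 0.4472

Substitute s = j10: numerator = 5, denominator = 5 + j10.
|H(j10)| = |5| / |5 + j10| = 5 / 11.180 ≈ 0.4472.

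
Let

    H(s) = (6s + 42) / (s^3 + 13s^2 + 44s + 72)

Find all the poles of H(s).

The poles are the roots of the denominator s^3 + 13s^2 + 44s + 72 = 0.
Trying s = -9: the polynomial evaluates to 0, so (s + 9) is a factor.
Dividing out leaves s^2 + 4s + 8 = 0.
The quadratic formula then gives s = -2 ± 2j.

s = -2 ± 2j, -9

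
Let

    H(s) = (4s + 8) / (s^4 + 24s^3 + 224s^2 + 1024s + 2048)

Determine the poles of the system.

s = -4 ± 4j, -8, -8

The poles are the roots of the denominator s^4 + 24s^3 + 224s^2 + 1024s + 2048 = 0.
Trying s = -8: the polynomial evaluates to 0, so (s + 8) is a factor.
Dividing out leaves s^3 + 16s^2 + 96s + 256 = 0.
This factors further as (s^2 + 8s + 32)(s + 8) = 0.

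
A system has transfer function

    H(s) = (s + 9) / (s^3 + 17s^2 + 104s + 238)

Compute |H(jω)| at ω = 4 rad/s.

|H(j4)| ≈ 0.02785

Substitute s = j4: numerator = 9 + j4, denominator = -34 + j352.
|H(j4)| = |9 + j4| / |-34 + j352| = 9.8489 / 353.64 ≈ 0.02785.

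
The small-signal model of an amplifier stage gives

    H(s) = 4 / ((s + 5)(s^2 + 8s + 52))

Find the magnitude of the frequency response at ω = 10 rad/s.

|H(j10)| ≈ 0.003835

Substitute s = j10: numerator = 4, denominator = -1040 - j80.
|H(j10)| = |4| / |-1040 - j80| = 4 / 1043.1 ≈ 0.003835.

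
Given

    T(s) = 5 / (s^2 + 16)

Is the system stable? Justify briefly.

The denominator s^2 + 16 factors as (s^2 + 16), giving poles at s = 4j, -4j.
Since the simple pole(s) at s = 4j, -4j lie on the jω-axis with none in the right half-plane, the system is marginally stable.

marginally stable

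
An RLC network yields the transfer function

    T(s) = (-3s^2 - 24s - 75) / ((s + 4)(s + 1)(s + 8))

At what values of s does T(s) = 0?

Set the numerator to zero: -3s^2 - 24s - 75 = 0, i.e. -3·(s^2 + 8s + 25) = 0.
Factoring: (s^2 + 8s + 25) = 0.

s = -4 ± 3j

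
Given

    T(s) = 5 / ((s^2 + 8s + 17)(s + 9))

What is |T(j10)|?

|T(j10)| ≈ 0.003224

Substitute s = j10: numerator = 5, denominator = -1547 - j110.
|T(j10)| = |5| / |-1547 - j110| = 5 / 1550.9 ≈ 0.003224.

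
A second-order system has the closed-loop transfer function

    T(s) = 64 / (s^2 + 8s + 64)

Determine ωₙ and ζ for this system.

ωₙ = 8 rad/s, ζ = 0.5

Compare the denominator to the standard form s^2 + 2ζωₙs + ωₙ².
ωₙ² = 64, so ωₙ = 8 rad/s.
2ζωₙ = 8, so ζ = 8/(2·8) = 0.5.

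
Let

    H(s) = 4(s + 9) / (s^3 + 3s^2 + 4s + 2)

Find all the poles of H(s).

s = -1 + j, -1 - j, -1

The poles are the roots of the denominator s^3 + 3s^2 + 4s + 2 = 0.
Trying s = -1: the polynomial evaluates to 0, so (s + 1) is a factor.
Dividing out leaves s^2 + 2s + 2 = 0.
The quadratic formula then gives s = -1 ± 1j.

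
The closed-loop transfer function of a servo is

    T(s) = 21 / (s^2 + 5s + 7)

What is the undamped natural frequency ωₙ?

Compare the denominator to the standard form s^2 + 2ζωₙs + ωₙ².
ωₙ² = 7, so ωₙ = √7 ≈ 2.646 rad/s.

ωₙ ≈ 2.646 rad/s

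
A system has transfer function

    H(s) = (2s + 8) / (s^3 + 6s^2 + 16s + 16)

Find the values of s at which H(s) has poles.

s = -2 ± 2j, -2

The poles are the roots of the denominator s^3 + 6s^2 + 16s + 16 = 0.
Trying s = -2: the polynomial evaluates to 0, so (s + 2) is a factor.
Dividing out leaves s^2 + 4s + 8 = 0.
The quadratic formula then gives s = -2 ± 2j.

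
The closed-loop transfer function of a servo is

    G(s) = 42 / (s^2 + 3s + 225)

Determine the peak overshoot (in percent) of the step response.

%OS ≈ 72.9%

Comparing s^2 + 3s + 225 to s^2 + 2ζωₙs + ωₙ²: ωₙ = 15 rad/s and ζ = 3/(2·15) = 0.1.
%OS = 100·exp(−πζ/√(1−ζ²)) = 100·exp(−π·0.1/√(1−0.1²)) ≈ 72.9%.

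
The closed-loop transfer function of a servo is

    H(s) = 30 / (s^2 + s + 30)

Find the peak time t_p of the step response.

t_p ≈ 0.5760 s

Comparing s^2 + s + 30 to s^2 + 2ζωₙs + ωₙ²: ωₙ = √30 ≈ 5.477 rad/s and ζ = 1/(2·√30) ≈ 0.09129.
ζωₙ = 1/2 = 0.5, so ω_d = ωₙ√(1−ζ²) = √(ωₙ² − (ζωₙ)²) = √(30 − 0.5²) = √29.75 ≈ 5.454 rad/s.
t_p = π/ω_d = π/5.454 ≈ 0.5760 s.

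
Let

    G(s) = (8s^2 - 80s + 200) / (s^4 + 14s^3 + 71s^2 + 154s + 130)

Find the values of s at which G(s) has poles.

The poles are the roots of the denominator s^4 + 14s^3 + 71s^2 + 154s + 130 = 0.
No real roots exist; factor into two real quadratics: (s^2 + 10s + 26)(s^2 + 4s + 5) = 0.
Each quadratic gives a conjugate pair via the quadratic formula.

s = -5 + j, -5 - j, -2 + j, -2 - j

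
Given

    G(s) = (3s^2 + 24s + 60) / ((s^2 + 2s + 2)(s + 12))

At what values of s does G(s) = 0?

Set the numerator to zero: 3s^2 + 24s + 60 = 0, i.e. 3·(s^2 + 8s + 20) = 0.
Factoring: (s^2 + 8s + 20) = 0.

s = -4 + 2j, -4 - 2j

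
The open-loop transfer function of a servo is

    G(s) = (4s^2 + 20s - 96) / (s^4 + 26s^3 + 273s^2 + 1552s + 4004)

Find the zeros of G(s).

s = -8, 3

Set the numerator to zero: 4s^2 + 20s - 96 = 0, i.e. 4·(s^2 + 5s - 24) = 0.
Factoring: (s + 8)(s - 3) = 0.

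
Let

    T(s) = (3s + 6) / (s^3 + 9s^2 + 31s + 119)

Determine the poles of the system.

The poles are the roots of the denominator s^3 + 9s^2 + 31s + 119 = 0.
Trying s = -7: the polynomial evaluates to 0, so (s + 7) is a factor.
Dividing out leaves s^2 + 2s + 17 = 0.
The quadratic formula then gives s = -1 ± 4j.

s = -1 + 4j, -1 - 4j, -7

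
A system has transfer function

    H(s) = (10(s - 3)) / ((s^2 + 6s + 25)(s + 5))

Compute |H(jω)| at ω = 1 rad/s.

Substitute s = j1: numerator = -30 + j10, denominator = 114 + j54.
|H(j1)| = |-30 + j10| / |114 + j54| = 31.623 / 126.14 ≈ 0.2507.

|H(j1)| ≈ 0.2507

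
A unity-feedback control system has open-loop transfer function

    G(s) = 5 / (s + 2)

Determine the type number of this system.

Type 0

The denominator has no factor of s at the origin — no free integrator — so this is a Type 0 system.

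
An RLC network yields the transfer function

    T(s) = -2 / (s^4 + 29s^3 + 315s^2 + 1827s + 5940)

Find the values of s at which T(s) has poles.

The poles are the roots of the denominator s^4 + 29s^3 + 315s^2 + 1827s + 5940 = 0.
Trying s = -12: the polynomial evaluates to 0, so (s + 12) is a factor.
Dividing out leaves s^3 + 17s^2 + 111s + 495 = 0.
This factors further as (s^2 + 6s + 45)(s + 11) = 0.

s = -12, -3 ± 6j, -11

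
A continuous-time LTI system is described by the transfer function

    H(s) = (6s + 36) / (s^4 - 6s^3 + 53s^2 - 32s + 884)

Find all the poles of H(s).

The poles are the roots of the denominator s^4 - 6s^3 + 53s^2 - 32s + 884 = 0.
No real roots exist; factor into two real quadratics: (s^2 - 8s + 52)(s^2 + 2s + 17) = 0.
Each quadratic gives a conjugate pair via the quadratic formula.

s = 4 ± 6j, -1 ± 4j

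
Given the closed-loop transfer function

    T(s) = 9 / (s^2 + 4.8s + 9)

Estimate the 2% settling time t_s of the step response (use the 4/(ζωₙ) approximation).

Comparing s^2 + 4.8s + 9 to s^2 + 2ζωₙs + ωₙ²: ωₙ = 3 rad/s and ζ = 4.8/(2·3) = 0.8.
ζωₙ = 4.8/2 = 2.4, so t_s ≈ 4/(ζωₙ) = 4/2.4 ≈ 1.667 s.

t_s ≈ 1.667 s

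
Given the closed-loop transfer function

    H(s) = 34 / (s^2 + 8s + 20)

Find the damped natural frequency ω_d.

Comparing s^2 + 8s + 20 to s^2 + 2ζωₙs + ωₙ²: ωₙ = √20 ≈ 4.472 rad/s and ζ = 8/(2·√20) ≈ 0.8944.
ζωₙ = 8/2 = 4, so ω_d = ωₙ√(1−ζ²) = √(ωₙ² − (ζωₙ)²) = √(20 − 4²) = √4 = 2 rad/s.

ω_d = 2 rad/s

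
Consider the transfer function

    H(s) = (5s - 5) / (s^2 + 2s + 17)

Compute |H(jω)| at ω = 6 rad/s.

Substitute s = j6: numerator = -5 + j30, denominator = -19 + j12.
|H(j6)| = |-5 + j30| / |-19 + j12| = 30.414 / 22.472 ≈ 1.353.

|H(j6)| ≈ 1.353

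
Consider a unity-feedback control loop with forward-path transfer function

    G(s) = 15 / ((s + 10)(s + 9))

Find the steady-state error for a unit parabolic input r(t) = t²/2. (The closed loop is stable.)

G(s) has no poles at the origin.
This is a Type 0 system; Ka = lim_{s→0} s^2·G(s) = 0, so the steady-state error for a parabola input is infinite.

e_ss = ∞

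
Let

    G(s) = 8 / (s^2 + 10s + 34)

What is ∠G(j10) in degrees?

∠G(j10) ≈ -123.4°

At s = j10: numerator = 8, denominator = -66 + j100.
∠G = ∠num − ∠den = 0° − (123.42°) = -123.4°.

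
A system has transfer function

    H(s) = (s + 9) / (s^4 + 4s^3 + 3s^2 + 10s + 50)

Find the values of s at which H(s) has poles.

The poles are the roots of the denominator s^4 + 4s^3 + 3s^2 + 10s + 50 = 0.
No real roots exist; factor into two real quadratics: (s^2 - 2s + 5)(s^2 + 6s + 10) = 0.
Each quadratic gives a conjugate pair via the quadratic formula.

s = 1 ± 2j, -3 ± j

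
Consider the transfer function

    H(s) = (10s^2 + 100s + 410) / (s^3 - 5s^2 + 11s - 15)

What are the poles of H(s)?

s = 1 + 2j, 1 - 2j, 3

The poles are the roots of the denominator s^3 - 5s^2 + 11s - 15 = 0.
Trying s = 3: the polynomial evaluates to 0, so (s - 3) is a factor.
Dividing out leaves s^2 - 2s + 5 = 0.
The quadratic formula then gives s = 1 ± 2j.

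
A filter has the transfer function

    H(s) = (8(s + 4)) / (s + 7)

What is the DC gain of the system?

H(0) = 32/7 ≈ 4.571

Set s = 0: H(0) = (32) / (7) = 32/7.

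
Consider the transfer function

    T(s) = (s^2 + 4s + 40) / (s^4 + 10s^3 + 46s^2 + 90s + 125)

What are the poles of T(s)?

The poles are the roots of the denominator s^4 + 10s^3 + 46s^2 + 90s + 125 = 0.
No real roots exist; factor into two real quadratics: (s^2 + 8s + 25)(s^2 + 2s + 5) = 0.
Each quadratic gives a conjugate pair via the quadratic formula.

s = -4 ± 3j, -1 ± 2j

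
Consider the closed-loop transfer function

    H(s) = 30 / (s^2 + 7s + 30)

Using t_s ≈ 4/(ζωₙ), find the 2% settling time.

t_s ≈ 1.143 s

Comparing s^2 + 7s + 30 to s^2 + 2ζωₙs + ωₙ²: ωₙ = √30 ≈ 5.477 rad/s and ζ = 7/(2·√30) ≈ 0.6390.
ζωₙ = 7/2 = 3.5, so t_s ≈ 4/(ζωₙ) = 4/3.5 ≈ 1.143 s.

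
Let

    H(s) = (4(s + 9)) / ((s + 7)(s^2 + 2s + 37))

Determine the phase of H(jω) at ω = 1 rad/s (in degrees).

∠H(j1) ≈ -4.970°

At s = j1: numerator = 36 + j4, denominator = 250 + j50.
∠H = ∠num − ∠den = 6.3402° − (11.310°) = -4.970°.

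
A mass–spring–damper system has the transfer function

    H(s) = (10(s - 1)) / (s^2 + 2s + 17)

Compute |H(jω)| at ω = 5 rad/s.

|H(j5)| ≈ 3.982

Substitute s = j5: numerator = -10 + j50, denominator = -8 + j10.
|H(j5)| = |-10 + j50| / |-8 + j10| = 50.990 / 12.806 ≈ 3.982.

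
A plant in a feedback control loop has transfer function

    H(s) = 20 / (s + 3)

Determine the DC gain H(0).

Set s = 0: H(0) = (20) / (3) = 20/3.

H(0) = 20/3 ≈ 6.667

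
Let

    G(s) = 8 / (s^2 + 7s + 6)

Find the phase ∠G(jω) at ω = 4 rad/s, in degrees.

At s = j4: numerator = 8, denominator = -10 + j28.
∠G = ∠num − ∠den = 0° − (109.65°) = -109.7°.

∠G(j4) ≈ -109.7°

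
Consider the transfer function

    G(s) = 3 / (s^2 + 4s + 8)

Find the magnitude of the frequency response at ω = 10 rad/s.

|G(j10)| ≈ 0.02990

Substitute s = j10: numerator = 3, denominator = -92 + j40.
|G(j10)| = |3| / |-92 + j40| = 3 / 100.32 ≈ 0.02990.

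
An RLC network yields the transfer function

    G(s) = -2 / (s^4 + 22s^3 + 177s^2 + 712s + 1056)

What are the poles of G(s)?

s = -4 + 4j, -4 - 4j, -3, -11

The poles are the roots of the denominator s^4 + 22s^3 + 177s^2 + 712s + 1056 = 0.
Trying s = -3: the polynomial evaluates to 0, so (s + 3) is a factor.
Dividing out leaves s^3 + 19s^2 + 120s + 352 = 0.
This factors further as (s^2 + 8s + 32)(s + 11) = 0.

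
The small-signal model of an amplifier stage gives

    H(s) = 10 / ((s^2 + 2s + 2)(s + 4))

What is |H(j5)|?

Substitute s = j5: numerator = 10, denominator = -142 - j75.
|H(j5)| = |10| / |-142 - j75| = 10 / 160.59 ≈ 0.06227.

|H(j5)| ≈ 0.06227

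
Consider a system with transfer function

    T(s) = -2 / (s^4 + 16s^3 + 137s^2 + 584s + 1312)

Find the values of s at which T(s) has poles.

The poles are the roots of the denominator s^4 + 16s^3 + 137s^2 + 584s + 1312 = 0.
No real roots exist; factor into two real quadratics: (s^2 + 8s + 41)(s^2 + 8s + 32) = 0.
Each quadratic gives a conjugate pair via the quadratic formula.

s = -4 + 5j, -4 - 5j, -4 + 4j, -4 - 4j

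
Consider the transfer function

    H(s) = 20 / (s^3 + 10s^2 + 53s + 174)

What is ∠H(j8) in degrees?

At s = j8: numerator = 20, denominator = -466 - j88.
∠H = ∠num − ∠den = 0° − (-169.31°) = 169.3°.

∠H(j8) ≈ 169.3°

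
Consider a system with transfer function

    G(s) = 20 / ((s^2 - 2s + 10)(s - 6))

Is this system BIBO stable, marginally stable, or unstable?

The poles can be read from the denominator factors: s = 1 ± 3j, 6.
Since the pole(s) at s = 1 + 3j, 1 - 3j, 6 lie in the right half-plane, the system is unstable.

unstable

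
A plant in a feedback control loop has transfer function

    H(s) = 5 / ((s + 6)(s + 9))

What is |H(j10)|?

|H(j10)| ≈ 0.03187

Substitute s = j10: numerator = 5, denominator = -46 + j150.
|H(j10)| = |5| / |-46 + j150| = 5 / 156.89 ≈ 0.03187.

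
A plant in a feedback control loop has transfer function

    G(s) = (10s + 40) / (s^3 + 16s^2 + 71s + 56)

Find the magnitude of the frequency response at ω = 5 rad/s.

Substitute s = j5: numerator = 40 + j50, denominator = -344 + j230.
|G(j5)| = |40 + j50| / |-344 + j230| = 64.031 / 413.81 ≈ 0.1547.

|G(j5)| ≈ 0.1547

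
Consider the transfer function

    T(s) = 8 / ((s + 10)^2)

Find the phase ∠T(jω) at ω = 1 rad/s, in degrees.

At s = j1: numerator = 8, denominator = 99 + j20.
∠T = ∠num − ∠den = 0° − (11.421°) = -11.42°.

∠T(j1) ≈ -11.42°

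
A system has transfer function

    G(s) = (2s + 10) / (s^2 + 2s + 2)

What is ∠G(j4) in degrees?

∠G(j4) ≈ -111.6°

At s = j4: numerator = 10 + j8, denominator = -14 + j8.
∠G = ∠num − ∠den = 38.660° − (150.26°) = -111.6°.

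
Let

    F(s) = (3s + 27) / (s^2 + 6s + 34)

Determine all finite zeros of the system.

s = -9

Set the numerator to zero: 3s + 27 = 0, i.e. 3·(s + 9) = 0.
So s = -9.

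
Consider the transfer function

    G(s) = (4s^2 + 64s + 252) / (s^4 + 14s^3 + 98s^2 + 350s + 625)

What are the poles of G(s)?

s = -3 ± 4j, -4 ± 3j

The poles are the roots of the denominator s^4 + 14s^3 + 98s^2 + 350s + 625 = 0.
No real roots exist; factor into two real quadratics: (s^2 + 6s + 25)(s^2 + 8s + 25) = 0.
Each quadratic gives a conjugate pair via the quadratic formula.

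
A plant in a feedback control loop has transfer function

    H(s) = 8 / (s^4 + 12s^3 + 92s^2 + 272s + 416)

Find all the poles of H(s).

The poles are the roots of the denominator s^4 + 12s^3 + 92s^2 + 272s + 416 = 0.
No real roots exist; factor into two real quadratics: (s^2 + 8s + 52)(s^2 + 4s + 8) = 0.
Each quadratic gives a conjugate pair via the quadratic formula.

s = -4 + 6j, -4 - 6j, -2 + 2j, -2 - 2j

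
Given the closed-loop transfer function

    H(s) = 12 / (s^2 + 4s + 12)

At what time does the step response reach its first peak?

Comparing s^2 + 4s + 12 to s^2 + 2ζωₙs + ωₙ²: ωₙ = √12 ≈ 3.464 rad/s and ζ = 4/(2·√12) ≈ 0.5774.
ζωₙ = 4/2 = 2, so ω_d = ωₙ√(1−ζ²) = √(ωₙ² − (ζωₙ)²) = √(12 − 2²) = √8 ≈ 2.828 rad/s.
t_p = π/ω_d = π/2.828 ≈ 1.111 s.

t_p ≈ 1.111 s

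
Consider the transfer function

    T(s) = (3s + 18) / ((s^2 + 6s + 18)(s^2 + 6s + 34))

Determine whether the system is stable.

stable

The poles can be read from the denominator factors: s = -3 ± 3j, -3 ± 5j.
Since all poles lie strictly in the left half-plane, the system is stable.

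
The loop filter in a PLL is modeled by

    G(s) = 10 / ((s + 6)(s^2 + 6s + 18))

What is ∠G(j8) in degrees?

At s = j8: numerator = 10, denominator = -660 - j80.
∠G = ∠num − ∠den = 0° − (-173.09°) = 173.1°.

∠G(j8) ≈ 173.1°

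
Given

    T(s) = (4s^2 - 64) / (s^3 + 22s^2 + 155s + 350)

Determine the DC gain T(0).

T(0) = -32/175 ≈ -0.1829

Set s = 0: T(0) = (-64) / (350) = -32/175.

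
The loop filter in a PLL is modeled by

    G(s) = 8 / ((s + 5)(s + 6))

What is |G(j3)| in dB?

Substitute s = j3: numerator = 8, denominator = 21 + j33.
|G(j3)| = |8| / |21 + j33| = 8 / 39.115 ≈ 0.2045.
In decibels: 20·log₁₀(0.2045) ≈ -13.8 dB.

|G(j3)|_dB ≈ -13.8 dB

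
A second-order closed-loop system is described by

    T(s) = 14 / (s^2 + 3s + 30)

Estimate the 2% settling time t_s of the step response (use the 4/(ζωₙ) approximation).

t_s ≈ 2.667 s

Comparing s^2 + 3s + 30 to s^2 + 2ζωₙs + ωₙ²: ωₙ = √30 ≈ 5.477 rad/s and ζ = 3/(2·√30) ≈ 0.2739.
ζωₙ = 3/2 = 1.5, so t_s ≈ 4/(ζωₙ) = 4/1.5 ≈ 2.667 s.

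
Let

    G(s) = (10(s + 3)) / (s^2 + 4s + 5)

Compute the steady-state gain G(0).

G(0) = 6

At s = 0 each factor (s + a) contributes a and each (s^2 + bs + c) contributes c.
G(0) = 10·(3) / ((5)) = 30/5 = 6.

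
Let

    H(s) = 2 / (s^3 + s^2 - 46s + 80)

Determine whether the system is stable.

The denominator s^3 + s^2 - 46s + 80 factors as (s - 2)(s + 8)(s - 5), giving poles at s = 2, -8, 5.
Since the pole(s) at s = 2, 5 lie in the right half-plane, the system is unstable.

unstable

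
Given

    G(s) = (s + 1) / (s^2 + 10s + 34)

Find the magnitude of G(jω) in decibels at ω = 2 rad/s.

|G(j2)|_dB ≈ -24.1 dB

Substitute s = j2: numerator = 1 + j2, denominator = 30 + j20.
|G(j2)| = |1 + j2| / |30 + j20| = 2.2361 / 36.056 ≈ 0.06202.
In decibels: 20·log₁₀(0.06202) ≈ -24.1 dB.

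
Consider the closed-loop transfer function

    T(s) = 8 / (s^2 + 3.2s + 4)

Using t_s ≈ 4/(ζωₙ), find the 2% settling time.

Comparing s^2 + 3.2s + 4 to s^2 + 2ζωₙs + ωₙ²: ωₙ = 2 rad/s and ζ = 3.2/(2·2) = 0.8.
ζωₙ = 3.2/2 = 1.6, so t_s ≈ 4/(ζωₙ) = 4/1.6 = 2.500 s.

t_s ≈ 2.500 s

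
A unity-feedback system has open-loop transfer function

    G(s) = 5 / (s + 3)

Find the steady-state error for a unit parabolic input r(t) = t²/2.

G(s) has no poles at the origin.
This is a Type 0 system; Ka = lim_{s→0} s^2·G(s) = 0, so the steady-state error for a parabola input is infinite.

e_ss = ∞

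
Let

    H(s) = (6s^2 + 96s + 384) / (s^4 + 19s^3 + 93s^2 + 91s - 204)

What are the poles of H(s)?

The poles are the roots of the denominator s^4 + 19s^3 + 93s^2 + 91s - 204 = 0.
Trying s = 1: the polynomial evaluates to 0, so (s - 1) is a factor.
Dividing out leaves s^3 + 20s^2 + 113s + 204 = 0.
This factors further as (s^2 + 8s + 17)(s + 12) = 0.

s = -4 + j, -4 - j, 1, -12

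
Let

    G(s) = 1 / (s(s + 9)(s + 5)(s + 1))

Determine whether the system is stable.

The poles can be read from the denominator factors: s = 0, -9, -5, -1.
Since the simple pole(s) at s = 0 lie on the jω-axis with none in the right half-plane, the system is marginally stable.

marginally stable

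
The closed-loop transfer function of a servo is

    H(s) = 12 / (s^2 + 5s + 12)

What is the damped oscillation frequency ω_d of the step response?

ω_d ≈ 2.398 rad/s

Comparing s^2 + 5s + 12 to s^2 + 2ζωₙs + ωₙ²: ωₙ = √12 ≈ 3.464 rad/s and ζ = 5/(2·√12) ≈ 0.7217.
ζωₙ = 5/2 = 2.5, so ω_d = ωₙ√(1−ζ²) = √(ωₙ² − (ζωₙ)²) = √(12 − 2.5²) = √5.75 ≈ 2.398 rad/s.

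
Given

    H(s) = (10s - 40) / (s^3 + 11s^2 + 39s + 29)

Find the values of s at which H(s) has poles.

The poles are the roots of the denominator s^3 + 11s^2 + 39s + 29 = 0.
Trying s = -1: the polynomial evaluates to 0, so (s + 1) is a factor.
Dividing out leaves s^2 + 10s + 29 = 0.
The quadratic formula then gives s = -5 ± 2j.

s = -5 + 2j, -5 - 2j, -1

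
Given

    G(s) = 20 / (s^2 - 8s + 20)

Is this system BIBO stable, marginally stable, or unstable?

The poles can be read from the denominator factors: s = 4 + 2j, 4 - 2j.
Since the pole(s) at s = 4 ± 2j lie in the right half-plane, the system is unstable.

unstable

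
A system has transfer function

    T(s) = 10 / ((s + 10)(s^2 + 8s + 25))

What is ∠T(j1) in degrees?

∠T(j1) ≈ -24.15°

At s = j1: numerator = 10, denominator = 232 + j104.
∠T = ∠num − ∠den = 0° − (24.146°) = -24.15°.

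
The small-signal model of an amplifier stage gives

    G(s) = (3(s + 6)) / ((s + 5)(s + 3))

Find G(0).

At s = 0 each factor (s + a) contributes a and each (s^2 + bs + c) contributes c.
G(0) = 3·(6) / ((5) · (3)) = 18/15 = 6/5.

G(0) = 6/5 ≈ 1.200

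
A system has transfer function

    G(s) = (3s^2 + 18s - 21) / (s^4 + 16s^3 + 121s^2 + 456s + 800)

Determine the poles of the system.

s = -4 + 4j, -4 - 4j, -4 + 3j, -4 - 3j

The poles are the roots of the denominator s^4 + 16s^3 + 121s^2 + 456s + 800 = 0.
No real roots exist; factor into two real quadratics: (s^2 + 8s + 32)(s^2 + 8s + 25) = 0.
Each quadratic gives a conjugate pair via the quadratic formula.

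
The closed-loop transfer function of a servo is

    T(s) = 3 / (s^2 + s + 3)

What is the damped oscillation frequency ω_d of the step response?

Comparing s^2 + s + 3 to s^2 + 2ζωₙs + ωₙ²: ωₙ = √3 ≈ 1.732 rad/s and ζ = 1/(2·√3) ≈ 0.2887.
ζωₙ = 1/2 = 0.5, so ω_d = ωₙ√(1−ζ²) = √(ωₙ² − (ζωₙ)²) = √(3 − 0.5²) = √2.75 ≈ 1.658 rad/s.

ω_d ≈ 1.658 rad/s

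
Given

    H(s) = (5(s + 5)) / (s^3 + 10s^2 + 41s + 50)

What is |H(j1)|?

Substitute s = j1: numerator = 25 + j5, denominator = 40 + j40.
|H(j1)| = |25 + j5| / |40 + j40| = 25.495 / 56.569 ≈ 0.4507.

|H(j1)| ≈ 0.4507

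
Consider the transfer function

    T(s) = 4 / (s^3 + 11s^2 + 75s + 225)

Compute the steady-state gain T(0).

T(0) = 4/225 ≈ 0.01778

Set s = 0: T(0) = (4) / (225) = 4/225.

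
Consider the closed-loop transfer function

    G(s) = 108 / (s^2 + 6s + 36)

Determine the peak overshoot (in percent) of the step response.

%OS ≈ 16.3%

Comparing s^2 + 6s + 36 to s^2 + 2ζωₙs + ωₙ²: ωₙ = 6 rad/s and ζ = 6/(2·6) = 0.5.
%OS = 100·exp(−πζ/√(1−ζ²)) = 100·exp(−π·0.5/√(1−0.5²)) ≈ 16.3%.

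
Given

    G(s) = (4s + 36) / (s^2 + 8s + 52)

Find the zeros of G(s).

s = -9

Set the numerator to zero: 4s + 36 = 0, i.e. 4·(s + 9) = 0.
So s = -9.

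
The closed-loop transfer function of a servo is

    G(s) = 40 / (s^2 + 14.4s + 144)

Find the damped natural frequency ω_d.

ω_d = 9.600 rad/s

Comparing s^2 + 14.4s + 144 to s^2 + 2ζωₙs + ωₙ²: ωₙ = 12 rad/s and ζ = 14.4/(2·12) = 0.6.
ζωₙ = 14.4/2 = 7.2, so ω_d = ωₙ√(1−ζ²) = √(ωₙ² − (ζωₙ)²) = √(144 − 7.2²) = √92.16 = 9.600 rad/s.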